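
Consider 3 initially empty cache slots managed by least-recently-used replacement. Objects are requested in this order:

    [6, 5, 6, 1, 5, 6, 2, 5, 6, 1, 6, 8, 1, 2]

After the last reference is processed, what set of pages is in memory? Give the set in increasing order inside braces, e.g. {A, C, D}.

6 -> fault, frames (6)
5 -> fault, frames (6 5)
6 -> hit
1 -> fault, frames (5 6 1)
5 -> hit
6 -> hit
2 -> fault, evict 1, frames (5 6 2)
5 -> hit
6 -> hit
1 -> fault, evict 2, frames (5 6 1)
6 -> hit
8 -> fault, evict 5, frames (1 6 8)
1 -> hit
2 -> fault, evict 6, frames (8 1 2)

{1, 2, 8}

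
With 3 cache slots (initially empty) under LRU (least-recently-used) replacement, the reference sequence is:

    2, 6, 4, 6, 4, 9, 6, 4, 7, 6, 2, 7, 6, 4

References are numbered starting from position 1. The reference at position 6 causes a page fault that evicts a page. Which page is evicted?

pos 1: 2: fault, frames (2)
pos 2: 6: fault, frames (2 6)
pos 3: 4: fault, frames (2 6 4)
pos 4: 6: hit
pos 5: 4: hit
pos 6: 9: fault, evict 2, frames (6 4 9)
At position 6, page 2 is evicted.

2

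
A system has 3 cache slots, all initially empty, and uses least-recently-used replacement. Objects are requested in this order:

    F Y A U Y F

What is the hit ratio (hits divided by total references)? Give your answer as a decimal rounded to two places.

F: miss, frames (F)
Y: miss, frames (F Y)
A: miss, frames (F Y A)
U: miss, evict F, frames (Y A U)
Y: hit
F: miss, evict A, frames (U Y F)
Hits: 1 of 6 references → 1/6 = 0.1667.

0.17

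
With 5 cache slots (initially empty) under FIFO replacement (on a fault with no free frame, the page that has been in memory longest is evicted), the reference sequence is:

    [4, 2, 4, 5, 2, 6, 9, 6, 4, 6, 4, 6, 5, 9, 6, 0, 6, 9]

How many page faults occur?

6

4 → miss, frames [4]
2 → miss, frames [4, 2]
4 → hit
5 → miss, frames [4, 2, 5]
2 → hit
6 → miss, frames [4, 2, 5, 6]
9 → miss, frames [4, 2, 5, 6, 9]
6 → hit
4 → hit
6 → hit
4 → hit
6 → hit
5 → hit
9 → hit
6 → hit
0 → miss, evict 4, frames [2, 5, 6, 9, 0]
6 → hit
9 → hit
Page faults: 6.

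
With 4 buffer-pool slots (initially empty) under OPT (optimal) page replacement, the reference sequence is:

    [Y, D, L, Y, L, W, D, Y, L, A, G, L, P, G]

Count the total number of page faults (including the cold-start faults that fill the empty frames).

7

Y -> fault, frames (Y)
D -> fault, frames (Y D)
L -> fault, frames (Y D L)
Y -> hit
L -> hit
W -> fault, frames (Y D L W)
D -> hit
Y -> hit
L -> hit
A -> fault, evict W, frames (Y D L A)
G -> fault, evict A, frames (Y D L G)
L -> hit
P -> fault, evict L, frames (Y D G P)
G -> hit
Page faults: 7.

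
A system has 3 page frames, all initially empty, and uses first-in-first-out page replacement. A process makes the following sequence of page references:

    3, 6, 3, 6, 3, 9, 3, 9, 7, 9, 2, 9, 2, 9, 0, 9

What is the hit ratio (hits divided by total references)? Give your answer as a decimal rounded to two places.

3 -> fault, frames {3}
6 -> fault, frames {3,6}
3 -> hit
6 -> hit
3 -> hit
9 -> fault, frames {3,6,9}
3 -> hit
9 -> hit
7 -> fault, evict 3, frames {6,9,7}
9 -> hit
2 -> fault, evict 6, frames {9,7,2}
9 -> hit
2 -> hit
9 -> hit
0 -> fault, evict 9, frames {7,2,0}
9 -> fault, evict 7, frames {2,0,9}
Hits: 9 of 16 references → 9/16 = 0.5625.

0.56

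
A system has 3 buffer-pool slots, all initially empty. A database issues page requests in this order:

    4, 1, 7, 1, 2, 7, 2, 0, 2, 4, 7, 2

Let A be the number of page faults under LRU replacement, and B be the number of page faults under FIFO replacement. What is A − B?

-1

Under LRU: F F F . F . . F . F F . → 7 faults.
Under FIFO: F F F . F . . F . F F F → 8 faults.
A − B = 7 − 8 = -1.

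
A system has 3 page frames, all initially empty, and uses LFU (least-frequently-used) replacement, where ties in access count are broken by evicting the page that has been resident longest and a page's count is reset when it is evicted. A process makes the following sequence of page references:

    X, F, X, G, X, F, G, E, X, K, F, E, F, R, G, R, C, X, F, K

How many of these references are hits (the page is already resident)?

X -> fault, frames (X)
F -> fault, frames (X F)
X -> hit
G -> fault, frames (X F G)
X -> hit
F -> hit
G -> hit
E -> fault, evict F, frames (X G E)
X -> hit
K -> fault, evict E, frames (X G K)
F -> fault, evict K, frames (X G F)
E -> fault, evict F, frames (X G E)
F -> fault, evict E, frames (X G F)
R -> fault, evict F, frames (X G R)
G -> hit
R -> hit
C -> fault, evict R, frames (X G C)
X -> hit
F -> fault, evict C, frames (X G F)
K -> fault, evict F, frames (X G K)
Hits: 8.

8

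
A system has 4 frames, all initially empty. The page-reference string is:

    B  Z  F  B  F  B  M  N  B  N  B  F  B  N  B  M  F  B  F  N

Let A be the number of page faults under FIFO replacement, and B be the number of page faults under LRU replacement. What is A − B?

Under FIFO: F F F . . . F F F . . . . . . . . . . . → 6 faults.
Under LRU: F F F . . . F F . . . . . . . . . . . . → 5 faults.
A − B = 6 − 5 = 1.

1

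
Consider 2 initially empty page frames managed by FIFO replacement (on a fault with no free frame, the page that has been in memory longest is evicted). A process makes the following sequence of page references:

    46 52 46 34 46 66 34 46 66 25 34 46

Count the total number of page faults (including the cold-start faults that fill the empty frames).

46 → fault, frames {46}
52 → fault, frames {46,52}
46 → hit
34 → fault, evict 46, frames {52,34}
46 → fault, evict 52, frames {34,46}
66 → fault, evict 34, frames {46,66}
34 → fault, evict 46, frames {66,34}
46 → fault, evict 66, frames {34,46}
66 → fault, evict 34, frames {46,66}
25 → fault, evict 46, frames {66,25}
34 → fault, evict 66, frames {25,34}
46 → fault, evict 25, frames {34,46}
Page faults: 11.

11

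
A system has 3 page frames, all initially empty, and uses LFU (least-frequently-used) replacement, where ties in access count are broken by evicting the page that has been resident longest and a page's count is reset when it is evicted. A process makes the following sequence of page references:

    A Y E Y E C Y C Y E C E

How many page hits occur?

8

A: miss, frames (A)
Y: miss, frames (A Y)
E: miss, frames (A Y E)
Y: hit
E: hit
C: miss, evict A, frames (Y E C)
Y: hit
C: hit
Y: hit
E: hit
C: hit
E: hit
Hits: 8.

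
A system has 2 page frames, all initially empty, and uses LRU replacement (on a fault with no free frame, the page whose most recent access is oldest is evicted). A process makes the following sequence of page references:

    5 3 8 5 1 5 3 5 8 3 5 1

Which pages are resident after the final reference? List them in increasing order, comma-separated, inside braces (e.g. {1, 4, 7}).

5 → miss, frames [5]
3 → miss, frames [5, 3]
8 → miss, evict 5, frames [3, 8]
5 → miss, evict 3, frames [8, 5]
1 → miss, evict 8, frames [5, 1]
5 → hit
3 → miss, evict 1, frames [5, 3]
5 → hit
8 → miss, evict 3, frames [5, 8]
3 → miss, evict 5, frames [8, 3]
5 → miss, evict 8, frames [3, 5]
1 → miss, evict 3, frames [5, 1]

{1, 5}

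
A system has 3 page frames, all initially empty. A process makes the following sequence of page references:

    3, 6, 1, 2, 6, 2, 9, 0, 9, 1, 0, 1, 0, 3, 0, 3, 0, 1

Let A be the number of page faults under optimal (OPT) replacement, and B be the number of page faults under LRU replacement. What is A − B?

Under OPT: F F F F . . F F . . . . . F . . . . → 7 faults.
Under LRU: F F F F . . F F . F . . . F . . . . → 8 faults.
A − B = 7 − 8 = -1.

-1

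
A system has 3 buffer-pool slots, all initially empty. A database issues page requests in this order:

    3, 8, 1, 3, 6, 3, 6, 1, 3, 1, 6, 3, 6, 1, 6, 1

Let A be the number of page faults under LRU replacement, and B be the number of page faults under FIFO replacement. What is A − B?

-1

Under LRU: F F F . F . . . . . . . . . . . → 4 faults.
Under FIFO: F F F . F F . . . . . . . . . . → 5 faults.
A − B = 4 − 5 = -1.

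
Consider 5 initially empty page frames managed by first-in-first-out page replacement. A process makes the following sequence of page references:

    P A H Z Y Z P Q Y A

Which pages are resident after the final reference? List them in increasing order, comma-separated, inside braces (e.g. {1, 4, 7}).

{A, H, Q, Y, Z}

P: miss, frames [P]
A: miss, frames [P, A]
H: miss, frames [P, A, H]
Z: miss, frames [P, A, H, Z]
Y: miss, frames [P, A, H, Z, Y]
Z: hit
P: hit
Q: miss, evict P, frames [A, H, Z, Y, Q]
Y: hit
A: hit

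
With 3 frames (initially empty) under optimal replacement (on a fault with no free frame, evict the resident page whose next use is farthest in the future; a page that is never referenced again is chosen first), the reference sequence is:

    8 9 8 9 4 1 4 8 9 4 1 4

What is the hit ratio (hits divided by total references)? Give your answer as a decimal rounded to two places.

8 → fault, frames {8}
9 → fault, frames {8,9}
8 → hit
9 → hit
4 → fault, frames {8,9,4}
1 → fault, evict 9, frames {8,4,1}
4 → hit
8 → hit
9 → fault, evict 8, frames {4,1,9}
4 → hit
1 → hit
4 → hit
Hits: 7 of 12 references → 7/12 = 0.5833.

0.58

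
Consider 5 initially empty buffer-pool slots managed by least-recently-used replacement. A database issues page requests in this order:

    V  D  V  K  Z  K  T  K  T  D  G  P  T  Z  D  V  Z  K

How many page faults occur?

V: miss, frames {V}
D: miss, frames {V,D}
V: hit
K: miss, frames {D,V,K}
Z: miss, frames {D,V,K,Z}
K: hit
T: miss, frames {D,V,Z,K,T}
K: hit
T: hit
D: hit
G: miss, evict V, frames {Z,K,T,D,G}
P: miss, evict Z, frames {K,T,D,G,P}
T: hit
Z: miss, evict K, frames {D,G,P,T,Z}
D: hit
V: miss, evict G, frames {P,T,Z,D,V}
Z: hit
K: miss, evict P, frames {T,D,V,Z,K}
Page faults: 10.

10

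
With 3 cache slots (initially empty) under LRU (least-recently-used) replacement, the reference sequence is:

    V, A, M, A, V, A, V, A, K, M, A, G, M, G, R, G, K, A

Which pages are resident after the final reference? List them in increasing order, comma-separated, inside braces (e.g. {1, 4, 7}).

{A, G, K}

V: miss, frames [V]
A: miss, frames [V, A]
M: miss, frames [V, A, M]
A: hit
V: hit
A: hit
V: hit
A: hit
K: miss, evict M, frames [V, A, K]
M: miss, evict V, frames [A, K, M]
A: hit
G: miss, evict K, frames [M, A, G]
M: hit
G: hit
R: miss, evict A, frames [M, G, R]
G: hit
K: miss, evict M, frames [R, G, K]
A: miss, evict R, frames [G, K, A]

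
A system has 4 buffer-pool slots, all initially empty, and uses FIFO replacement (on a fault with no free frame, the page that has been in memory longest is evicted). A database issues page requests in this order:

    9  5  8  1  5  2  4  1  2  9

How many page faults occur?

7

9 -> fault, frames {9}
5 -> fault, frames {9,5}
8 -> fault, frames {9,5,8}
1 -> fault, frames {9,5,8,1}
5 -> hit
2 -> fault, evict 9, frames {5,8,1,2}
4 -> fault, evict 5, frames {8,1,2,4}
1 -> hit
2 -> hit
9 -> fault, evict 8, frames {1,2,4,9}
Page faults: 7.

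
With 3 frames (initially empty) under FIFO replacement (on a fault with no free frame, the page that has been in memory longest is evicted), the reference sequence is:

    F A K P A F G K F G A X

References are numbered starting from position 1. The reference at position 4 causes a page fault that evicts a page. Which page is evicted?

pos 1: F → miss, frames [F]
pos 2: A → miss, frames [F, A]
pos 3: K → miss, frames [F, A, K]
pos 4: P → miss, evict F, frames [A, K, P]
At position 4, page F is evicted.

F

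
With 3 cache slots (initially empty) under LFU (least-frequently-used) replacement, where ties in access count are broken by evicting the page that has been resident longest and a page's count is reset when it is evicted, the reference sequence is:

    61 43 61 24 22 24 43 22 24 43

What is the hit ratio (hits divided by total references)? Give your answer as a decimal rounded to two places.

0.30

61 → miss, frames {61}
43 → miss, frames {61,43}
61 → hit
24 → miss, frames {61,43,24}
22 → miss, evict 43, frames {61,24,22}
24 → hit
43 → miss, evict 22, frames {61,24,43}
22 → miss, evict 43, frames {61,24,22}
24 → hit
43 → miss, evict 22, frames {61,24,43}
Hits: 3 of 10 references → 3/10 = 0.3000.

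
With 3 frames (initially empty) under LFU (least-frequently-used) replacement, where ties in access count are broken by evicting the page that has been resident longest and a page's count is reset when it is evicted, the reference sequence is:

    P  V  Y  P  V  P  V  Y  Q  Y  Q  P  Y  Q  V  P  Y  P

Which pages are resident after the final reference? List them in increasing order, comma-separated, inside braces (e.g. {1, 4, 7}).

{P, V, Y}

P -> miss, frames (P)
V -> miss, frames (P V)
Y -> miss, frames (P V Y)
P -> hit
V -> hit
P -> hit
V -> hit
Y -> hit
Q -> miss, evict Y, frames (P V Q)
Y -> miss, evict Q, frames (P V Y)
Q -> miss, evict Y, frames (P V Q)
P -> hit
Y -> miss, evict Q, frames (P V Y)
Q -> miss, evict Y, frames (P V Q)
V -> hit
P -> hit
Y -> miss, evict Q, frames (P V Y)
P -> hit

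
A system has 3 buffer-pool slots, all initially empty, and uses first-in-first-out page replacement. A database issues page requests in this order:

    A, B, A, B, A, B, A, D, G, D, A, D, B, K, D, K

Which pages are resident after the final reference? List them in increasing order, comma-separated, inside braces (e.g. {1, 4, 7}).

A → miss, frames {A}
B → miss, frames {A,B}
A → hit
B → hit
A → hit
B → hit
A → hit
D → miss, frames {A,B,D}
G → miss, evict A, frames {B,D,G}
D → hit
A → miss, evict B, frames {D,G,A}
D → hit
B → miss, evict D, frames {G,A,B}
K → miss, evict G, frames {A,B,K}
D → miss, evict A, frames {B,K,D}
K → hit

{B, D, K}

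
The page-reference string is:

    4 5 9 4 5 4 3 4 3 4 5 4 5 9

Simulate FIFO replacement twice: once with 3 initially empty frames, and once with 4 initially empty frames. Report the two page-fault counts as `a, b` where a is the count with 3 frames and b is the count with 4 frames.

7, 4

3 frames: F F F . . . F F . . F . . F → 7 faults.
4 frames: F F F . . . F . . . . . . . → 4 faults.
4 < 7: adding a frame reduced faults, as is typical.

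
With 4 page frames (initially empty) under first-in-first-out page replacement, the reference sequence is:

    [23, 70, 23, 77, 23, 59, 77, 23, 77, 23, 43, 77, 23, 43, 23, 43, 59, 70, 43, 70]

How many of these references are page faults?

7

23 -> miss, frames {23}
70 -> miss, frames {23,70}
23 -> hit
77 -> miss, frames {23,70,77}
23 -> hit
59 -> miss, frames {23,70,77,59}
77 -> hit
23 -> hit
77 -> hit
23 -> hit
43 -> miss, evict 23, frames {70,77,59,43}
77 -> hit
23 -> miss, evict 70, frames {77,59,43,23}
43 -> hit
23 -> hit
43 -> hit
59 -> hit
70 -> miss, evict 77, frames {59,43,23,70}
43 -> hit
70 -> hit
Page faults: 7.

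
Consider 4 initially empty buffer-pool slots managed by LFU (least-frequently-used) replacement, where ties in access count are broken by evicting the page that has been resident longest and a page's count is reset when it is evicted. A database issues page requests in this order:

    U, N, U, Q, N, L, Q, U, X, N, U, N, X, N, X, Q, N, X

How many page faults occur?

U: fault, frames (U)
N: fault, frames (U N)
U: hit
Q: fault, frames (U N Q)
N: hit
L: fault, frames (U N Q L)
Q: hit
U: hit
X: fault, evict L, frames (U N Q X)
N: hit
U: hit
N: hit
X: hit
N: hit
X: hit
Q: hit
N: hit
X: hit
Page faults: 5.

5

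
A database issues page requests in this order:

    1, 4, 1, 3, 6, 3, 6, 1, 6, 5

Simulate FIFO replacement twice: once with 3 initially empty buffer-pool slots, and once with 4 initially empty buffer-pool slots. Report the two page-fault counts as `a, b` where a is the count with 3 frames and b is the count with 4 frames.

6, 5

3 frames: F F . F F . . F . F → 6 faults.
4 frames: F F . F F . . . . F → 5 faults.
5 < 6: adding a frame reduced faults, as is typical.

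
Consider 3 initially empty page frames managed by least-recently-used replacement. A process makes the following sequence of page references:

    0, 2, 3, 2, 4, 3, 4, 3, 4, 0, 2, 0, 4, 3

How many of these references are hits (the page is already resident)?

0: miss, frames [0]
2: miss, frames [0, 2]
3: miss, frames [0, 2, 3]
2: hit
4: miss, evict 0, frames [3, 2, 4]
3: hit
4: hit
3: hit
4: hit
0: miss, evict 2, frames [3, 4, 0]
2: miss, evict 3, frames [4, 0, 2]
0: hit
4: hit
3: miss, evict 2, frames [0, 4, 3]
Hits: 7.

7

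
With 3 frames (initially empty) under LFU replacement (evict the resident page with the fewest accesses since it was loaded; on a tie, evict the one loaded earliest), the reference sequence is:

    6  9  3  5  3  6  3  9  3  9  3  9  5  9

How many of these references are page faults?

7

6 → fault, frames (6)
9 → fault, frames (6 9)
3 → fault, frames (6 9 3)
5 → fault, evict 6, frames (9 3 5)
3 → hit
6 → fault, evict 9, frames (3 5 6)
3 → hit
9 → fault, evict 5, frames (3 6 9)
3 → hit
9 → hit
3 → hit
9 → hit
5 → fault, evict 6, frames (3 9 5)
9 → hit
Page faults: 7.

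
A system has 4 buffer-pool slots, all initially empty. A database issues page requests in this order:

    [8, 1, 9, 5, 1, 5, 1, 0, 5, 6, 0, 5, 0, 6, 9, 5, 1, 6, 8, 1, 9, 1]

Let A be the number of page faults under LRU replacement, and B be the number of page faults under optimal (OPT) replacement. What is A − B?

Under LRU: F F F F . . . F . F . . . . F . F . F . F . → 10 faults.
Under OPT: F F F F . . . F . F . . . . . . F . F . . . → 8 faults.
A − B = 10 − 8 = 2.

2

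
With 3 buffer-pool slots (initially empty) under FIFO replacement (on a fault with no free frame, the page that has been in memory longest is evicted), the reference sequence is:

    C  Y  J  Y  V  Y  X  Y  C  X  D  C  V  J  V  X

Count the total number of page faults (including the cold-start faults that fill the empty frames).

C -> fault, frames {C}
Y -> fault, frames {C,Y}
J -> fault, frames {C,Y,J}
Y -> hit
V -> fault, evict C, frames {Y,J,V}
Y -> hit
X -> fault, evict Y, frames {J,V,X}
Y -> fault, evict J, frames {V,X,Y}
C -> fault, evict V, frames {X,Y,C}
X -> hit
D -> fault, evict X, frames {Y,C,D}
C -> hit
V -> fault, evict Y, frames {C,D,V}
J -> fault, evict C, frames {D,V,J}
V -> hit
X -> fault, evict D, frames {V,J,X}
Page faults: 11.

11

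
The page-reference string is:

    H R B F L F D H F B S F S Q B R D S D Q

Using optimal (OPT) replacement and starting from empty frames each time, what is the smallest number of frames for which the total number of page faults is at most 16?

f=1: 20 faults
f=2: 14 faults
f=3: 11 faults
f=4: 9 faults
f=5: 8 faults
f=6: 8 faults
f=7: 8 faults
f=8: 8 faults
Smallest f with faults ≤ 16 is 2.

2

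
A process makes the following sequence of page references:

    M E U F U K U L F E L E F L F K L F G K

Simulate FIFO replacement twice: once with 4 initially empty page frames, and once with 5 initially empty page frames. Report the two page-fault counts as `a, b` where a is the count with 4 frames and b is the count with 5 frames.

8, 7

4 frames: F F F F . F . F . F . . . . . . . . F . → 8 faults.
5 frames: F F F F . F . F . . . . . . . . . . F . → 7 faults.
7 < 8: adding a frame reduced faults, as is typical.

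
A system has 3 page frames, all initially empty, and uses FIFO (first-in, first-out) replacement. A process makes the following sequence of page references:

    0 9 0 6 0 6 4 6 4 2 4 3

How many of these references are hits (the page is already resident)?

0: miss, frames [0]
9: miss, frames [0, 9]
0: hit
6: miss, frames [0, 9, 6]
0: hit
6: hit
4: miss, evict 0, frames [9, 6, 4]
6: hit
4: hit
2: miss, evict 9, frames [6, 4, 2]
4: hit
3: miss, evict 6, frames [4, 2, 3]
Hits: 6.

6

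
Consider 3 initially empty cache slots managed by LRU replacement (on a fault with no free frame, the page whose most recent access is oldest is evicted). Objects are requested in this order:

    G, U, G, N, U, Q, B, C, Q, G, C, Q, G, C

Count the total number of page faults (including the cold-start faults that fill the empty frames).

G: fault, frames (G)
U: fault, frames (G U)
G: hit
N: fault, frames (U G N)
U: hit
Q: fault, evict G, frames (N U Q)
B: fault, evict N, frames (U Q B)
C: fault, evict U, frames (Q B C)
Q: hit
G: fault, evict B, frames (C Q G)
C: hit
Q: hit
G: hit
C: hit
Page faults: 7.

7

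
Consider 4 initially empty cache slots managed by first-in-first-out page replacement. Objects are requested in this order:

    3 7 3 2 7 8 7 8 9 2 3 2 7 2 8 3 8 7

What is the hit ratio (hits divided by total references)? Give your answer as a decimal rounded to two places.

3 → miss, frames (3)
7 → miss, frames (3 7)
3 → hit
2 → miss, frames (3 7 2)
7 → hit
8 → miss, frames (3 7 2 8)
7 → hit
8 → hit
9 → miss, evict 3, frames (7 2 8 9)
2 → hit
3 → miss, evict 7, frames (2 8 9 3)
2 → hit
7 → miss, evict 2, frames (8 9 3 7)
2 → miss, evict 8, frames (9 3 7 2)
8 → miss, evict 9, frames (3 7 2 8)
3 → hit
8 → hit
7 → hit
Hits: 9 of 18 references → 9/18 = 0.5000.

0.50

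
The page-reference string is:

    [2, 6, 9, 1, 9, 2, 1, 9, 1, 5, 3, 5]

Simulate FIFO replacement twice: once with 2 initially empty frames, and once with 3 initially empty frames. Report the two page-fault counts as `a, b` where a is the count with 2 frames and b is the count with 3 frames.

9, 7

2 frames: F F F F . F . F F F F . → 9 faults.
3 frames: F F F F . F . . . F F . → 7 faults.
7 < 9: adding a frame reduced faults, as is typical.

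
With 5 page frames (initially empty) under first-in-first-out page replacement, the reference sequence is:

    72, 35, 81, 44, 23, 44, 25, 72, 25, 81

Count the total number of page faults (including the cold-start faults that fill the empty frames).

72: fault, frames [72]
35: fault, frames [72, 35]
81: fault, frames [72, 35, 81]
44: fault, frames [72, 35, 81, 44]
23: fault, frames [72, 35, 81, 44, 23]
44: hit
25: fault, evict 72, frames [35, 81, 44, 23, 25]
72: fault, evict 35, frames [81, 44, 23, 25, 72]
25: hit
81: hit
Page faults: 7.

7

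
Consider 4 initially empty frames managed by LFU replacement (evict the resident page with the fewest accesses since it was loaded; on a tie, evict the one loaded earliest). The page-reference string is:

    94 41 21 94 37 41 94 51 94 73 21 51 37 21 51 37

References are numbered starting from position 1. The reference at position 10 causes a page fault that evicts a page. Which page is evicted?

37

pos 1: 94 -> fault, frames [94]
pos 2: 41 -> fault, frames [94, 41]
pos 3: 21 -> fault, frames [94, 41, 21]
pos 4: 94 -> hit
pos 5: 37 -> fault, frames [94, 41, 21, 37]
pos 6: 41 -> hit
pos 7: 94 -> hit
pos 8: 51 -> fault, evict 21, frames [94, 41, 37, 51]
pos 9: 94 -> hit
pos 10: 73 -> fault, evict 37, frames [94, 41, 51, 73]
At position 10, page 37 is evicted.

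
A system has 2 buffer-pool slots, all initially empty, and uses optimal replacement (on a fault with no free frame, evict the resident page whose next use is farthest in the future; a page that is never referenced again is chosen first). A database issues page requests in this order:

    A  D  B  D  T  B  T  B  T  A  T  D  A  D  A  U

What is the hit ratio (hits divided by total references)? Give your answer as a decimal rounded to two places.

0.56

A -> fault, frames [A]
D -> fault, frames [A, D]
B -> fault, evict A, frames [D, B]
D -> hit
T -> fault, evict D, frames [B, T]
B -> hit
T -> hit
B -> hit
T -> hit
A -> fault, evict B, frames [T, A]
T -> hit
D -> fault, evict T, frames [A, D]
A -> hit
D -> hit
A -> hit
U -> fault, evict D, frames [A, U]
Hits: 9 of 16 references → 9/16 = 0.5625.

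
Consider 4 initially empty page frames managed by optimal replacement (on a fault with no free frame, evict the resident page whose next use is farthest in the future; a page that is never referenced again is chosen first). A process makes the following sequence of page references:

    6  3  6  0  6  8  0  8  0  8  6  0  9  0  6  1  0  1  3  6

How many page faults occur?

6

6 -> fault, frames [6]
3 -> fault, frames [6, 3]
6 -> hit
0 -> fault, frames [6, 3, 0]
6 -> hit
8 -> fault, frames [6, 3, 0, 8]
0 -> hit
8 -> hit
0 -> hit
8 -> hit
6 -> hit
0 -> hit
9 -> fault, evict 8, frames [6, 3, 0, 9]
0 -> hit
6 -> hit
1 -> fault, evict 9, frames [6, 3, 0, 1]
0 -> hit
1 -> hit
3 -> hit
6 -> hit
Page faults: 6.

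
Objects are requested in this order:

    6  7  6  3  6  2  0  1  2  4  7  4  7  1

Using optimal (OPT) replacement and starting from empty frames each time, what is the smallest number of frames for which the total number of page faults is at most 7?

f=1: 14 faults
f=2: 9 faults
f=3: 7 faults
f=4: 7 faults
f=5: 7 faults
f=6: 7 faults
f=7: 7 faults
Smallest f with faults ≤ 7 is 3.

3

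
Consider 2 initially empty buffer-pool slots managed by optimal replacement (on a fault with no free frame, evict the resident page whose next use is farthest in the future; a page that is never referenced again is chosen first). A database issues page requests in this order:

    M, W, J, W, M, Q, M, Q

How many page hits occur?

3

M -> miss, frames {M}
W -> miss, frames {M,W}
J -> miss, evict M, frames {W,J}
W -> hit
M -> miss, evict J, frames {W,M}
Q -> miss, evict W, frames {M,Q}
M -> hit
Q -> hit
Hits: 3.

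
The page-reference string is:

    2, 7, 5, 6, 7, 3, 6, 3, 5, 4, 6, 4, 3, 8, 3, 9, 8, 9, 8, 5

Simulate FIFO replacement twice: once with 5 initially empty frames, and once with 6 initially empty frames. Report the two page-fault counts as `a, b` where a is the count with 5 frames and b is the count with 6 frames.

9, 8

5 frames: F F F F . F . . . F . . . F . F . . . F → 9 faults.
6 frames: F F F F . F . . . F . . . F . F . . . . → 8 faults.
8 < 9: adding a frame reduced faults, as is typical.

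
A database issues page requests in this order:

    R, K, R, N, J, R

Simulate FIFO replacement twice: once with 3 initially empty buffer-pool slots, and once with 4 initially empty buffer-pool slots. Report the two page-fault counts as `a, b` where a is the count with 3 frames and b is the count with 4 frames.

5, 4

3 frames: F F . F F F → 5 faults.
4 frames: F F . F F . → 4 faults.
4 < 5: adding a frame reduced faults, as is typical.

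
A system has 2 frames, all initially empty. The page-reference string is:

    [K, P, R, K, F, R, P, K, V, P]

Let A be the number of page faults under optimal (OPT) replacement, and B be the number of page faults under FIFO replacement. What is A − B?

Under OPT: F F F . F . F F F . → 7 faults.
Under FIFO: F F F F F F F F F F → 10 faults.
A − B = 7 − 10 = -3.

-3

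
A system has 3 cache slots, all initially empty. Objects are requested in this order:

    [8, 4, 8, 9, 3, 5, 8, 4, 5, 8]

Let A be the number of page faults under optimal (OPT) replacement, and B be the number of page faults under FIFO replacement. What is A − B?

Under OPT: F F . F F F . . . . → 5 faults.
Under FIFO: F F . F F F F F . . → 7 faults.
A − B = 5 − 7 = -2.

-2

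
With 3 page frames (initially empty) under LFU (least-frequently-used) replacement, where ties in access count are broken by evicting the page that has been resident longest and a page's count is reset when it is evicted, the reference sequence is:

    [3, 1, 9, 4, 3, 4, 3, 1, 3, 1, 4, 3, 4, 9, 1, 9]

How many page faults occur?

3: miss, frames [3]
1: miss, frames [3, 1]
9: miss, frames [3, 1, 9]
4: miss, evict 3, frames [1, 9, 4]
3: miss, evict 1, frames [9, 4, 3]
4: hit
3: hit
1: miss, evict 9, frames [4, 3, 1]
3: hit
1: hit
4: hit
3: hit
4: hit
9: miss, evict 1, frames [4, 3, 9]
1: miss, evict 9, frames [4, 3, 1]
9: miss, evict 1, frames [4, 3, 9]
Page faults: 9.

9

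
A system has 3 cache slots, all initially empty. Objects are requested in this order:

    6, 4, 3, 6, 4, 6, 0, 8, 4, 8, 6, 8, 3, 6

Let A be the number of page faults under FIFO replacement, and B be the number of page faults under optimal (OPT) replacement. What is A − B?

2

Under FIFO: F F F . . . F F F . F . F . → 8 faults.
Under OPT: F F F . . . F F . . . . F . → 6 faults.
A − B = 8 − 6 = 2.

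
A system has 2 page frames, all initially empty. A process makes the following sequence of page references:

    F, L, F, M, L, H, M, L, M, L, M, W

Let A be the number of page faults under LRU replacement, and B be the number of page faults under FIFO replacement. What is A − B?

Under LRU: F F . F F F F F . . . F → 8 faults.
Under FIFO: F F . F . F . F F . . F → 7 faults.
A − B = 8 − 7 = 1.

1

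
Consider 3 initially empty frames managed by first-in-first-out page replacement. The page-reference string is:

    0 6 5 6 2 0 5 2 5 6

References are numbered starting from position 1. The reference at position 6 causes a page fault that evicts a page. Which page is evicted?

pos 1: 0: fault, frames {0}
pos 2: 6: fault, frames {0,6}
pos 3: 5: fault, frames {0,6,5}
pos 4: 6: hit
pos 5: 2: fault, evict 0, frames {6,5,2}
pos 6: 0: fault, evict 6, frames {5,2,0}
At position 6, page 6 is evicted.

6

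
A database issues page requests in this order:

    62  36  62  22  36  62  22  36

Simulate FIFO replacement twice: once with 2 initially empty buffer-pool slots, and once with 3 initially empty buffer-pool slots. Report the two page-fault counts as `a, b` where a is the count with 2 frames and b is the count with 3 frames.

5, 3

2 frames: F F . F . F . F → 5 faults.
3 frames: F F . F . . . . → 3 faults.
3 < 5: adding a frame reduced faults, as is typical.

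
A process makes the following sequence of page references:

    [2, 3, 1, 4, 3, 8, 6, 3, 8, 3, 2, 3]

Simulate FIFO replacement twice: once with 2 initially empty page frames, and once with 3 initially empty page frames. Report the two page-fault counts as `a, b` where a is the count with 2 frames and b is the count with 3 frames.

2 frames: F F F F F F F F F . F F → 11 faults.
3 frames: F F F F . F F F . . F . → 8 faults.
8 < 11: adding a frame reduced faults, as is typical.

11, 8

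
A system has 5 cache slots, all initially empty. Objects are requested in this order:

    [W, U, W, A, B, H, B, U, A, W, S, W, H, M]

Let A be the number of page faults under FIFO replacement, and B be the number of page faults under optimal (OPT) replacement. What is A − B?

1

Under FIFO: F F . F F F . . . . F F . F → 8 faults.
Under OPT: F F . F F F . . . . F . . F → 7 faults.
A − B = 8 − 7 = 1.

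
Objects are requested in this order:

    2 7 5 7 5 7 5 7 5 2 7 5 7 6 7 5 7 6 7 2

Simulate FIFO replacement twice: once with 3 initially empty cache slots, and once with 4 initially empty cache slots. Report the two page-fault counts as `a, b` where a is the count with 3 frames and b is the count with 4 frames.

5, 4

3 frames: F F F . . . . . . . . . . F . . . . . F → 5 faults.
4 frames: F F F . . . . . . . . . . F . . . . . . → 4 faults.
4 < 5: adding a frame reduced faults, as is typical.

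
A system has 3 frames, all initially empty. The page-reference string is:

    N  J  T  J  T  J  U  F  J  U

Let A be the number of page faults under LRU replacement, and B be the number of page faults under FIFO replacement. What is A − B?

Under LRU: F F F . . . F F . . → 5 faults.
Under FIFO: F F F . . . F F F . → 6 faults.
A − B = 5 − 6 = -1.

-1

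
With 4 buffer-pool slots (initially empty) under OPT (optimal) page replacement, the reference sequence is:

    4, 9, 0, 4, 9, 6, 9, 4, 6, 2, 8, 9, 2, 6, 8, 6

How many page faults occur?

4 → miss, frames (4)
9 → miss, frames (4 9)
0 → miss, frames (4 9 0)
4 → hit
9 → hit
6 → miss, frames (4 9 0 6)
9 → hit
4 → hit
6 → hit
2 → miss, evict 0, frames (4 9 6 2)
8 → miss, evict 4, frames (9 6 2 8)
9 → hit
2 → hit
6 → hit
8 → hit
6 → hit
Page faults: 6.

6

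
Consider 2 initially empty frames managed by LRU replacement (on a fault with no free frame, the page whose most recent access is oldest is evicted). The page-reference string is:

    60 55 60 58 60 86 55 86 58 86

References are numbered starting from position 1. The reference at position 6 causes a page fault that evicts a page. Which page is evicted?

pos 1: 60 -> miss, frames [60]
pos 2: 55 -> miss, frames [60, 55]
pos 3: 60 -> hit
pos 4: 58 -> miss, evict 55, frames [60, 58]
pos 5: 60 -> hit
pos 6: 86 -> miss, evict 58, frames [60, 86]
At position 6, page 58 is evicted.

58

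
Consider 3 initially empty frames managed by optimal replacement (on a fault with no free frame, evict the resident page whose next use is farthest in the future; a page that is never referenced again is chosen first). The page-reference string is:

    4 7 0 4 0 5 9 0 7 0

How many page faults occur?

4 -> fault, frames (4)
7 -> fault, frames (4 7)
0 -> fault, frames (4 7 0)
4 -> hit
0 -> hit
5 -> fault, evict 4, frames (7 0 5)
9 -> fault, evict 5, frames (7 0 9)
0 -> hit
7 -> hit
0 -> hit
Page faults: 5.

5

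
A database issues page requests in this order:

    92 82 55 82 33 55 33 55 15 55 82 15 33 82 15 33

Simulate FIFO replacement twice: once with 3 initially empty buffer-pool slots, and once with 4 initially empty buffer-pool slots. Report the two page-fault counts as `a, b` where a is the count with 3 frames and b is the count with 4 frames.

6, 5

3 frames: F F F . F . . . F . F . . . . . → 6 faults.
4 frames: F F F . F . . . F . . . . . . . → 5 faults.
5 < 6: adding a frame reduced faults, as is typical.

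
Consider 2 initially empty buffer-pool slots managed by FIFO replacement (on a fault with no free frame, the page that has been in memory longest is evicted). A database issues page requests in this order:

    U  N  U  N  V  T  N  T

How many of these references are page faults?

U -> miss, frames (U)
N -> miss, frames (U N)
U -> hit
N -> hit
V -> miss, evict U, frames (N V)
T -> miss, evict N, frames (V T)
N -> miss, evict V, frames (T N)
T -> hit
Page faults: 5.

5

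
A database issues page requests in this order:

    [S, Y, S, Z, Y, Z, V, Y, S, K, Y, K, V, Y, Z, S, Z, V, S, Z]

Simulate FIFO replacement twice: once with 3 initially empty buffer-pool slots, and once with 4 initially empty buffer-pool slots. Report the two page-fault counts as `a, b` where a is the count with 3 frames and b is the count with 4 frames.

3 frames: F F . F . . F . F F F . F . F F . . . . → 10 faults.
4 frames: F F . F . . F . . F . . . . . F . . . . → 6 faults.
6 < 10: adding a frame reduced faults, as is typical.

10, 6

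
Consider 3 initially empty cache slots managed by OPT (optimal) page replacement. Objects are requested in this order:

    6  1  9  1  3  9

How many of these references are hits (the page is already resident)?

2

6: miss, frames {6}
1: miss, frames {6,1}
9: miss, frames {6,1,9}
1: hit
3: miss, evict 1, frames {6,9,3}
9: hit
Hits: 2.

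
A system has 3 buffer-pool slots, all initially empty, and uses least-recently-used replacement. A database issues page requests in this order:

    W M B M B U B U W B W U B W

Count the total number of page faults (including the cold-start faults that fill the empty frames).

5

W → fault, frames [W]
M → fault, frames [W, M]
B → fault, frames [W, M, B]
M → hit
B → hit
U → fault, evict W, frames [M, B, U]
B → hit
U → hit
W → fault, evict M, frames [B, U, W]
B → hit
W → hit
U → hit
B → hit
W → hit
Page faults: 5.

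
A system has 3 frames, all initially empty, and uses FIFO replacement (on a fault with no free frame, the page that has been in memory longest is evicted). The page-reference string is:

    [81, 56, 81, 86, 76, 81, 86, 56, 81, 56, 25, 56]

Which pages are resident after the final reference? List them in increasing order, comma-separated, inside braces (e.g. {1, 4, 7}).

{25, 56, 81}

81: miss, frames [81]
56: miss, frames [81, 56]
81: hit
86: miss, frames [81, 56, 86]
76: miss, evict 81, frames [56, 86, 76]
81: miss, evict 56, frames [86, 76, 81]
86: hit
56: miss, evict 86, frames [76, 81, 56]
81: hit
56: hit
25: miss, evict 76, frames [81, 56, 25]
56: hit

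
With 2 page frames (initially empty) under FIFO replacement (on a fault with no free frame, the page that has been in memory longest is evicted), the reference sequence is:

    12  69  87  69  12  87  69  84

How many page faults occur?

6

12: miss, frames (12)
69: miss, frames (12 69)
87: miss, evict 12, frames (69 87)
69: hit
12: miss, evict 69, frames (87 12)
87: hit
69: miss, evict 87, frames (12 69)
84: miss, evict 12, frames (69 84)
Page faults: 6.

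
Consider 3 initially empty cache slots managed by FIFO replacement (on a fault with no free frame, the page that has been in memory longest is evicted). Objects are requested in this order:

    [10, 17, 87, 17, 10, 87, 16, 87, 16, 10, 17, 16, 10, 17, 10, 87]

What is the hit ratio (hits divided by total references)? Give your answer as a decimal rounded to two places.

10 → fault, frames [10]
17 → fault, frames [10, 17]
87 → fault, frames [10, 17, 87]
17 → hit
10 → hit
87 → hit
16 → fault, evict 10, frames [17, 87, 16]
87 → hit
16 → hit
10 → fault, evict 17, frames [87, 16, 10]
17 → fault, evict 87, frames [16, 10, 17]
16 → hit
10 → hit
17 → hit
10 → hit
87 → fault, evict 16, frames [10, 17, 87]
Hits: 9 of 16 references → 9/16 = 0.5625.

0.56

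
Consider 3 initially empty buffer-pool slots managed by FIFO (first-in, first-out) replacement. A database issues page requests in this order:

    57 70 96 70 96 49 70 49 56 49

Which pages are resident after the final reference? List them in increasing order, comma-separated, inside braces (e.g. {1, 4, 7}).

57: fault, frames [57]
70: fault, frames [57, 70]
96: fault, frames [57, 70, 96]
70: hit
96: hit
49: fault, evict 57, frames [70, 96, 49]
70: hit
49: hit
56: fault, evict 70, frames [96, 49, 56]
49: hit

{49, 56, 96}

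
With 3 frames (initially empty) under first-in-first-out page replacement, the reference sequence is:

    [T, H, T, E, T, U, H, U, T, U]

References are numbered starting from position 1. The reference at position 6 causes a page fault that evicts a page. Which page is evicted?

pos 1: T: fault, frames (T)
pos 2: H: fault, frames (T H)
pos 3: T: hit
pos 4: E: fault, frames (T H E)
pos 5: T: hit
pos 6: U: fault, evict T, frames (H E U)
At position 6, page T is evicted.

T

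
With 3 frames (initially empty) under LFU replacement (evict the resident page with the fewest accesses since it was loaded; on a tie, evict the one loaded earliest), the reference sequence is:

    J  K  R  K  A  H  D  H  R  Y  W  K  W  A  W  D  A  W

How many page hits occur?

J -> miss, frames [J]
K -> miss, frames [J, K]
R -> miss, frames [J, K, R]
K -> hit
A -> miss, evict J, frames [K, R, A]
H -> miss, evict R, frames [K, A, H]
D -> miss, evict A, frames [K, H, D]
H -> hit
R -> miss, evict D, frames [K, H, R]
Y -> miss, evict R, frames [K, H, Y]
W -> miss, evict Y, frames [K, H, W]
K -> hit
W -> hit
A -> miss, evict H, frames [K, W, A]
W -> hit
D -> miss, evict A, frames [K, W, D]
A -> miss, evict D, frames [K, W, A]
W -> hit
Hits: 6.

6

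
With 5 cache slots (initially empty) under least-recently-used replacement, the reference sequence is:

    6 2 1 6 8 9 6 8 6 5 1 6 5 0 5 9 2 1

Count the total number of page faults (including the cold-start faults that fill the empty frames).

6: miss, frames {6}
2: miss, frames {6,2}
1: miss, frames {6,2,1}
6: hit
8: miss, frames {2,1,6,8}
9: miss, frames {2,1,6,8,9}
6: hit
8: hit
6: hit
5: miss, evict 2, frames {1,9,8,6,5}
1: hit
6: hit
5: hit
0: miss, evict 9, frames {8,1,6,5,0}
5: hit
9: miss, evict 8, frames {1,6,0,5,9}
2: miss, evict 1, frames {6,0,5,9,2}
1: miss, evict 6, frames {0,5,9,2,1}
Page faults: 10.

10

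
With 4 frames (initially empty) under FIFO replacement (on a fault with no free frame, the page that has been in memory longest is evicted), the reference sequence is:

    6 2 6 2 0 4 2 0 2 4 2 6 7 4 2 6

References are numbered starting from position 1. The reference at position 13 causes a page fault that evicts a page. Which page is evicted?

6

pos 1: 6: miss, frames {6}
pos 2: 2: miss, frames {6,2}
pos 3: 6: hit
pos 4: 2: hit
pos 5: 0: miss, frames {6,2,0}
pos 6: 4: miss, frames {6,2,0,4}
pos 7: 2: hit
pos 8: 0: hit
pos 9: 2: hit
pos 10: 4: hit
pos 11: 2: hit
pos 12: 6: hit
pos 13: 7: miss, evict 6, frames {2,0,4,7}
At position 13, page 6 is evicted.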